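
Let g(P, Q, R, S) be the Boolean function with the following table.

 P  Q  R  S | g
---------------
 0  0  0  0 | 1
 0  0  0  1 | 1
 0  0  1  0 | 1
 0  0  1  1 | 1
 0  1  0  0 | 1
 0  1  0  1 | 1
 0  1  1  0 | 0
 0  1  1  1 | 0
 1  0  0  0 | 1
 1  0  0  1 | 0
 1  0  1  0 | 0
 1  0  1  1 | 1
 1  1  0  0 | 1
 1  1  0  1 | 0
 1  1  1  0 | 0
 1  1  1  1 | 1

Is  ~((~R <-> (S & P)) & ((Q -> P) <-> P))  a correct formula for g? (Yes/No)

Check the formula against g row by row:
  P=0, Q=0, R=0, S=0: formula gives 1, g = 1 ✓
  P=0, Q=0, R=0, S=1: formula gives 1, g = 1 ✓
  P=0, Q=0, R=1, S=0: formula gives 1, g = 1 ✓
  P=0, Q=0, R=1, S=1: formula gives 1, g = 1 ✓
  …and likewise for the remaining 12 rows.
All 16 rows match — the expression computes g exactly.

Yes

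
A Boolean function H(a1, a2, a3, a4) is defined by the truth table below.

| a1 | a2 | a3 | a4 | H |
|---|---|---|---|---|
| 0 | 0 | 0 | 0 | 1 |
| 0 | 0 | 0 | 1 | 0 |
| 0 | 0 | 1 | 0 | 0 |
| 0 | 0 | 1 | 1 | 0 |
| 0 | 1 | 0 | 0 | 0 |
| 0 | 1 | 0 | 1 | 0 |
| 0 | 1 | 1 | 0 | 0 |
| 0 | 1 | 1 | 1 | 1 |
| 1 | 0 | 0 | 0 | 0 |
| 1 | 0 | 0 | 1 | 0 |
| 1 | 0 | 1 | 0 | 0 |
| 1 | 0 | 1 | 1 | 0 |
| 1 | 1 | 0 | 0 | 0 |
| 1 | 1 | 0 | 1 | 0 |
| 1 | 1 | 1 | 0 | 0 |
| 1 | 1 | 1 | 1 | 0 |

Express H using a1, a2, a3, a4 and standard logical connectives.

H(a1, a2, a3, a4) = (((not a1 and not a2) and not a3) and not a4) or (((not a1 and a2) and a3) and a4)

Collect the rows where H=1 — (0,0,0,0), (0,1,1,1) — and write one minterm per row: ¬a1·¬a2·¬a3·¬a4, ¬a1·a2·a3·a4. Their union (logical OR) reproduces the table exactly.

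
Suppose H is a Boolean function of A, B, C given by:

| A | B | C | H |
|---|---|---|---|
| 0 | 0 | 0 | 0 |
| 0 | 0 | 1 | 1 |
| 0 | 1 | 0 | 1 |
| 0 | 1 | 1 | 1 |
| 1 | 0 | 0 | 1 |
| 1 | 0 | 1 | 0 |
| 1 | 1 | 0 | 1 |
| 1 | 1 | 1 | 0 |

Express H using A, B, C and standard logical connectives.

H(A, B, C) = ¬((((¬A ∧ ¬B) ∧ ¬C) ∨ ((A ∧ ¬B) ∧ C)) ∨ ((A ∧ B) ∧ C))

There are just 3 zero rows: (0,0,0), (1,0,1), (1,1,1). Their minterms are ¬A·¬B·¬C, A·¬B·C, A·B·C; the OR of those covers precisely the 0-outputs, and negating it yields H.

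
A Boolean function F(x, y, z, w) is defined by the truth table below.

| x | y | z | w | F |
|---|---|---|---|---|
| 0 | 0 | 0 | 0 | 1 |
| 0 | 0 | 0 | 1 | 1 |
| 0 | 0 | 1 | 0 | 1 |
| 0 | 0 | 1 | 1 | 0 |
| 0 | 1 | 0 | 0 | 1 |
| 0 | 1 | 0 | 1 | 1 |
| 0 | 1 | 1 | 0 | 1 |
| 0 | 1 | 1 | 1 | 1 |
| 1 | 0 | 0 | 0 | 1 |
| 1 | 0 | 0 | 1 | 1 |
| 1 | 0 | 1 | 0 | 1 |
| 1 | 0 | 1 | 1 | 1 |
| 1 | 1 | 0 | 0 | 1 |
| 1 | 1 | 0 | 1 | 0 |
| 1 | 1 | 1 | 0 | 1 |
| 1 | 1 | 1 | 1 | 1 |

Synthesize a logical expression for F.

The 0-rows are (0,0,1,1), (1,1,0,1). Take each as a conjunction (¬x·¬y·z·w, x·y·¬z·w), form their disjunction, and complement — that gives a formula that is 1 everywhere F is.

F(x, y, z, w) = NOT ((((NOT x AND NOT y) AND z) AND w) OR (((x AND y) AND NOT z) AND w))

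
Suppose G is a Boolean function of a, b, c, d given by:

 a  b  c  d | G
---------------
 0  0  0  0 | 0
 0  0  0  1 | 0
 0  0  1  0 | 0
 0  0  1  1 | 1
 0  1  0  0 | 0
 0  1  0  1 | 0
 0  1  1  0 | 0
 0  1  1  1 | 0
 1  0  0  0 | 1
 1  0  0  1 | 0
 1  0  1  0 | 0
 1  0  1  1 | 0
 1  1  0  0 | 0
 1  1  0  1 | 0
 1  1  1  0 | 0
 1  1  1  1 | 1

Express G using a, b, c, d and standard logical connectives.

The 1-rows are (0,0,1,1), (1,0,0,0), (1,1,1,1). Each contributes one minterm — ¬a·¬b·c·d; a·¬b·¬c·¬d; a·b·c·d — and their disjunction is a sum-of-products form of G.

G(a, b, c, d) = ((((¬a ∧ ¬b) ∧ c) ∧ d) ∨ (((a ∧ ¬b) ∧ ¬c) ∧ ¬d)) ∨ (((a ∧ b) ∧ c) ∧ d)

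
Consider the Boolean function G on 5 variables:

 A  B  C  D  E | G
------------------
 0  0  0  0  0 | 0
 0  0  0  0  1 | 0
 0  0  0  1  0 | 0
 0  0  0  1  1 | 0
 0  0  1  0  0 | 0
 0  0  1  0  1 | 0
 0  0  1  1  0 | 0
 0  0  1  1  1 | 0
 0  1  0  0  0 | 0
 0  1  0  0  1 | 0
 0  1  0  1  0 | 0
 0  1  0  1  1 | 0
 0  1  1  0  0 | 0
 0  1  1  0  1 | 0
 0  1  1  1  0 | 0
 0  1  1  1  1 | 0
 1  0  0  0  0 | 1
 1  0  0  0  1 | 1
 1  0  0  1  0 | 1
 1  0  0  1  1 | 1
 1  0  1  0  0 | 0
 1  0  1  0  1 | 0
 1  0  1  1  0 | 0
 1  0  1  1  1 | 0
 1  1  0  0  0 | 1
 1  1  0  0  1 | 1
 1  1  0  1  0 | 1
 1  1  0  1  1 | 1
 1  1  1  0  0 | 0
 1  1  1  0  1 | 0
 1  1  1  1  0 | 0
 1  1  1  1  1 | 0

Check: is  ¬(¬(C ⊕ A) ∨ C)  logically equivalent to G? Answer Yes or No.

Evaluate ¬(¬(C ⊕ A) ∨ C) on each row and compare to G:
  A=0, B=0, C=0, D=0, E=0: formula gives 0, G = 0 ✓
  A=0, B=0, C=0, D=0, E=1: formula gives 0, G = 0 ✓
  A=0, B=0, C=0, D=1, E=0: formula gives 0, G = 0 ✓
  A=0, B=0, C=0, D=1, E=1: formula gives 0, G = 0 ✓
  …and likewise for the remaining 28 rows.
Every row agrees, so the formula is equivalent.

Yes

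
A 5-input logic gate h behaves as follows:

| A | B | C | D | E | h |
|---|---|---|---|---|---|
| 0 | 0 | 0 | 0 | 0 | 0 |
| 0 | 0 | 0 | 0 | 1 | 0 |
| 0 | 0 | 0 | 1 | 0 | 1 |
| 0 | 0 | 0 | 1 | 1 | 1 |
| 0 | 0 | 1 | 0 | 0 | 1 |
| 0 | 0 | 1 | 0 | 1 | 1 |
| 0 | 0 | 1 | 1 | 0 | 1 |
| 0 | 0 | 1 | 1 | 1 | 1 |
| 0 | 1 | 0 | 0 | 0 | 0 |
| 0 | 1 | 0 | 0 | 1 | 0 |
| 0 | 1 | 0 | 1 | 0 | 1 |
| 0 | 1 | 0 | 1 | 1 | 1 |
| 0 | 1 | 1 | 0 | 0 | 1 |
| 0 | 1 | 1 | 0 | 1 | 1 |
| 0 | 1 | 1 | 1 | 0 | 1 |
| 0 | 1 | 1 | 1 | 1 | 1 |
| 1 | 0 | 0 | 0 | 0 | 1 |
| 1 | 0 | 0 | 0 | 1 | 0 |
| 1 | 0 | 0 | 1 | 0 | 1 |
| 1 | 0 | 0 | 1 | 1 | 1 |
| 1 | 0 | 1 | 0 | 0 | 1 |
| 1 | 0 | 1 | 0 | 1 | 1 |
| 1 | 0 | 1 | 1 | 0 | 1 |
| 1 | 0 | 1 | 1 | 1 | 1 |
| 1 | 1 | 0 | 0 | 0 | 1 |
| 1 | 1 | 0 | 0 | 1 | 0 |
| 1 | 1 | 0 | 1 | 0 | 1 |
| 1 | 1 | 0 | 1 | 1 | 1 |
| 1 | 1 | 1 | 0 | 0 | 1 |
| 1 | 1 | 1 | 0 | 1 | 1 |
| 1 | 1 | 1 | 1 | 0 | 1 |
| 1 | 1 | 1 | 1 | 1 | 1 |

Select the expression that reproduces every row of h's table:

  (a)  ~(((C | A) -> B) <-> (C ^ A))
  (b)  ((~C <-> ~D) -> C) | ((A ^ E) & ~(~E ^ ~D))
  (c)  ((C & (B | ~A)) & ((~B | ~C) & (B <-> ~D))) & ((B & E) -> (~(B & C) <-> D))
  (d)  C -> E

(a): at (0,0,0,0,0) it gives 1, but h = 0 — eliminated.
(c): at (0,0,0,1,0) it gives 0, but h = 1 — eliminated.
(d): at (0,0,0,0,0) it gives 1, but h = 0 — eliminated.
(b) is the remaining candidate, and it agrees with h on all 32 inputs.

b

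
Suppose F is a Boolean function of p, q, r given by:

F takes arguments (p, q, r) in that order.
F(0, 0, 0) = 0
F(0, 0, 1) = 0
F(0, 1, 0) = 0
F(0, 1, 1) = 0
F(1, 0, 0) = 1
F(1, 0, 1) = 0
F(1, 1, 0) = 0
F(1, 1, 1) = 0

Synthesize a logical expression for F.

Only row (1,0,0) gives 1. That row's minterm p·¬q·¬r is F directly.

F(p, q, r) = (p & ~q) & ~r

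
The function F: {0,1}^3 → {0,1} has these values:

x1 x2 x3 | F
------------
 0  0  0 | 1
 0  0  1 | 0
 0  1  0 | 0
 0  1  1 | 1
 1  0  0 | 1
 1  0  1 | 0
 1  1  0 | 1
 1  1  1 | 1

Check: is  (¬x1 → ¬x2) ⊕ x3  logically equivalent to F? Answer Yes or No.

Evaluate (¬x1 → ¬x2) ⊕ x3 on each row and compare to F:
  x1=0, x2=0, x3=0: formula gives 1, F = 1 ✓
  x1=0, x2=0, x3=1: formula gives 0, F = 0 ✓
  x1=0, x2=1, x3=0: formula gives 0, F = 0 ✓
  x1=0, x2=1, x3=1: formula gives 1, F = 1 ✓
  x1=1, x2=0, x3=0: formula gives 1, F = 1 ✓
  …
  x1=1, x2=1, x3=1: formula gives 0, but F = 1 ✗
Since they disagree at (1,1,1), the expression is not a correct formula for F.

No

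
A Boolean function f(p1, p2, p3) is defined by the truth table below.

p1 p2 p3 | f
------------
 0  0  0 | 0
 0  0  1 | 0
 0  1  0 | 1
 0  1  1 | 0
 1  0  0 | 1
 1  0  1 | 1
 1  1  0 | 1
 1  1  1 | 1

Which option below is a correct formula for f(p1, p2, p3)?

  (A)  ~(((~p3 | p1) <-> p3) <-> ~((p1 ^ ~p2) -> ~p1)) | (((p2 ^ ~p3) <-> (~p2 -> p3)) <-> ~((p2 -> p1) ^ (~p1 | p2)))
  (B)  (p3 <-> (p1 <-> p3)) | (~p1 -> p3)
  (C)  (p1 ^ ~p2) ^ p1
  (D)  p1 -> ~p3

(B) disagrees with f on (0,0,1) (formula → 1, table → 0); rule it out.
(C) disagrees with f on (0,0,0) (formula → 1, table → 0); rule it out.
(D) disagrees with f on (0,0,0) (formula → 1, table → 0); rule it out.
Only (A) survives; checking it on all 8 rows confirms it matches f.

A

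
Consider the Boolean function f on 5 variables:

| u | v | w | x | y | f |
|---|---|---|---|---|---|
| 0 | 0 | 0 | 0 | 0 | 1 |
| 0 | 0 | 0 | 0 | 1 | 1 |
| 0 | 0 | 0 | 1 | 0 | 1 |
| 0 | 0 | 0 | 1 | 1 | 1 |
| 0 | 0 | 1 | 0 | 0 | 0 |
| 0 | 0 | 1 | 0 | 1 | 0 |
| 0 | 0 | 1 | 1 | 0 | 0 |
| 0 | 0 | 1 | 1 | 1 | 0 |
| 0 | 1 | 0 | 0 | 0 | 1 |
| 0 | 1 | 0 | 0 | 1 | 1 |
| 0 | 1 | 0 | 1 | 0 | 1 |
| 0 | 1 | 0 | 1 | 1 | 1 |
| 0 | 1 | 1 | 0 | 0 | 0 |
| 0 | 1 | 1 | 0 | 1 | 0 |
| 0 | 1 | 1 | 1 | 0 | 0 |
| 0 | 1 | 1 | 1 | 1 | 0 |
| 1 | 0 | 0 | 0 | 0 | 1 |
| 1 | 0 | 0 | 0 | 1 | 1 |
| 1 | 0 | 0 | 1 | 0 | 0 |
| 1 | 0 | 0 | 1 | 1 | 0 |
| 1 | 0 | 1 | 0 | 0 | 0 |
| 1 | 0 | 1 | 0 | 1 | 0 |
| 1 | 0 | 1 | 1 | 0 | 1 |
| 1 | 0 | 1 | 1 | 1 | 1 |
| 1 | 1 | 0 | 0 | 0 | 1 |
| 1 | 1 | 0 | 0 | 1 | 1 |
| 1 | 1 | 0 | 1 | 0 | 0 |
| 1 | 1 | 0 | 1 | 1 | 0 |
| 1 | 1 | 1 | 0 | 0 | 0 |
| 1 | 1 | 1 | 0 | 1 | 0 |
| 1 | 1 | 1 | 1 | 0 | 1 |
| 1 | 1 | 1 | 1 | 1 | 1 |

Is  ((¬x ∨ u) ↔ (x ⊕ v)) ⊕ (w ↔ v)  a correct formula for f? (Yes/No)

Evaluate ((¬x ∨ u) ↔ (x ⊕ v)) ⊕ (w ↔ v) on each row and compare to f:
  u=0, v=0, w=0, x=0, y=0: formula gives 1, f = 1 ✓
  u=0, v=0, w=0, x=0, y=1: formula gives 1, f = 1 ✓
  u=0, v=0, w=0, x=1, y=0: formula gives 1, f = 1 ✓
  u=0, v=0, w=0, x=1, y=1: formula gives 1, f = 1 ✓
  …and likewise for the remaining 28 rows.
No disagreement on any input; they are logically equivalent.

Yes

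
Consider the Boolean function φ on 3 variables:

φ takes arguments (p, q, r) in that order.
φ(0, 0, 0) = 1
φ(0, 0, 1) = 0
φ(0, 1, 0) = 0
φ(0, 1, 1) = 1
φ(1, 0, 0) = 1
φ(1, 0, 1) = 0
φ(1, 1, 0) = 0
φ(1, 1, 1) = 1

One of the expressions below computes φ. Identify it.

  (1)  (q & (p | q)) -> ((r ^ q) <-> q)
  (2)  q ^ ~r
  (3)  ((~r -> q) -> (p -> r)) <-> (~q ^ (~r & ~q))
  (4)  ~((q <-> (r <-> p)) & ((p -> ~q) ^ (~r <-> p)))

2

(1) disagrees with φ on (0,0,1) (formula → 1, table → 0); rule it out.
(3) disagrees with φ on (0,0,0) (formula → 0, table → 1); rule it out.
(4) disagrees with φ on (0,0,1) (formula → 1, table → 0); rule it out.
Only (2) survives; checking it on all 8 rows confirms it matches φ.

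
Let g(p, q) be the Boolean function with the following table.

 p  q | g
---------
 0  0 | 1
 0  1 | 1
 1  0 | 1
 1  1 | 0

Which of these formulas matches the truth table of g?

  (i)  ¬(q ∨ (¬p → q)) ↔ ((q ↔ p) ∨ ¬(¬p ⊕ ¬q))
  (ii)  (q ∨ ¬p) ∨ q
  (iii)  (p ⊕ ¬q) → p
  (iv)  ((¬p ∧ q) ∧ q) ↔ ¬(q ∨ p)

i

(ii): at (1,0) it gives 0, but g = 1 — eliminated.
(iii): at (0,0) it gives 0, but g = 1 — eliminated.
(iv): at (0,0) it gives 0, but g = 1 — eliminated.
(i) is the remaining candidate, and it agrees with g on all 4 inputs.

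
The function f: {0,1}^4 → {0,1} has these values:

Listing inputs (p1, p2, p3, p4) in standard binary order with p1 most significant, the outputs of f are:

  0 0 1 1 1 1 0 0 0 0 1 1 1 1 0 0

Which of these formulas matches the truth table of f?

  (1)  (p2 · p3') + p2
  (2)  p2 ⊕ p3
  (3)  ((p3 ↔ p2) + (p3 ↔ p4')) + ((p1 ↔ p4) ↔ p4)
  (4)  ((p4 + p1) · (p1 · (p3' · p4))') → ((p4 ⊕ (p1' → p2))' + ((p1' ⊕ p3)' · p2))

(1) fails at (0,0,1,0): the formula yields 0, f is 1.
(3) fails at (0,0,0,0): the formula yields 1, f is 0.
(4) fails at (0,0,0,0): the formula yields 1, f is 0.
(2) is the remaining candidate, and it agrees with f on all 16 inputs.

2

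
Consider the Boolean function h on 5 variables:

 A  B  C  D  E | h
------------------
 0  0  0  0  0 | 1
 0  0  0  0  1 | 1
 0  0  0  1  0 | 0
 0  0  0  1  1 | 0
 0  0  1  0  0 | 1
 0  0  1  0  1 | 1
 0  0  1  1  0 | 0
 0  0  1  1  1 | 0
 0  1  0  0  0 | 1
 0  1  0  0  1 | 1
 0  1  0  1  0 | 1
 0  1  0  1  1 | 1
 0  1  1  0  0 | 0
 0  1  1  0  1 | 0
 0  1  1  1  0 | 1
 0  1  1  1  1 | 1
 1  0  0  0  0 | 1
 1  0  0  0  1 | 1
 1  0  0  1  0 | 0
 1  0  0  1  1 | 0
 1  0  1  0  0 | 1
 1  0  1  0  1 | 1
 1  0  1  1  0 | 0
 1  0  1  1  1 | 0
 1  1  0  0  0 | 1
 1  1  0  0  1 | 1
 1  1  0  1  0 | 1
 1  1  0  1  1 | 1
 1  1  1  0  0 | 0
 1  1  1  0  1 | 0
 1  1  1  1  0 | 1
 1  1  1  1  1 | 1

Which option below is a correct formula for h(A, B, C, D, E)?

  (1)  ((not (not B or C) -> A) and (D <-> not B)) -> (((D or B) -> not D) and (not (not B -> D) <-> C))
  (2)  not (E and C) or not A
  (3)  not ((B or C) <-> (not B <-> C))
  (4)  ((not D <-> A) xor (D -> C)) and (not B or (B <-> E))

(2) fails at (0,0,0,1,0): the formula yields 1, h is 0.
(3) fails at (0,0,0,0,0): the formula yields 0, h is 1.
(4) fails at (0,0,0,1,0): the formula yields 1, h is 0.
That leaves (1). Evaluating it on every row reproduces the table of h exactly.

1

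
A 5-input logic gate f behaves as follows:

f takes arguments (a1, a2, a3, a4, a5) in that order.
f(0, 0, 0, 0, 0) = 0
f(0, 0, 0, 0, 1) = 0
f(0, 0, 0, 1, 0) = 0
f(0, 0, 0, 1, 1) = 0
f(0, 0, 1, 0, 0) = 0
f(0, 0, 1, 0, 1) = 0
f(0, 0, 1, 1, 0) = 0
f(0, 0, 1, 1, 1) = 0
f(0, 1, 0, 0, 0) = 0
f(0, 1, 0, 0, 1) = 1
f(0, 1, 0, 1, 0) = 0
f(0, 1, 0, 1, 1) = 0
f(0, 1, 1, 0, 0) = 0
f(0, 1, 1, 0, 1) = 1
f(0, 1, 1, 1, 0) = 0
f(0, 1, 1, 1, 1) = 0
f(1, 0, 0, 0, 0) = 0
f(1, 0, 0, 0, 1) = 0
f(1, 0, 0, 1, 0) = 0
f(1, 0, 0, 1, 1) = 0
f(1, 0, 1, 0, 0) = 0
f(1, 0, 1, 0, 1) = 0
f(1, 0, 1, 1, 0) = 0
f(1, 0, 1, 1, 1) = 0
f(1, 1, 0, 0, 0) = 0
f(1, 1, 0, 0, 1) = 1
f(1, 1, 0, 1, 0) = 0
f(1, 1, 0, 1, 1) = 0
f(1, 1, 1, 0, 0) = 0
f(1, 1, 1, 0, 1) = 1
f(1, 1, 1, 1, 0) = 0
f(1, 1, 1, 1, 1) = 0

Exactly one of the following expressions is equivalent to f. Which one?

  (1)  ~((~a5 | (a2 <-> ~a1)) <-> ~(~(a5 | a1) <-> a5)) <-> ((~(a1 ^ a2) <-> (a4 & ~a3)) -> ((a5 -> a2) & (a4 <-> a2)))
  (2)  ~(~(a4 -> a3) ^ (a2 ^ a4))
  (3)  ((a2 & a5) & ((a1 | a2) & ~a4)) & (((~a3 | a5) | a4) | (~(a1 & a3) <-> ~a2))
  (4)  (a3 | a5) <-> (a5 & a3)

3

(1) fails at (0,0,0,0,1): the formula yields 1, f is 0.
(2) fails at (0,0,0,0,0): the formula yields 1, f is 0.
(4) fails at (0,0,0,0,0): the formula yields 1, f is 0.
Only (3) survives; checking it on all 32 rows confirms it matches f.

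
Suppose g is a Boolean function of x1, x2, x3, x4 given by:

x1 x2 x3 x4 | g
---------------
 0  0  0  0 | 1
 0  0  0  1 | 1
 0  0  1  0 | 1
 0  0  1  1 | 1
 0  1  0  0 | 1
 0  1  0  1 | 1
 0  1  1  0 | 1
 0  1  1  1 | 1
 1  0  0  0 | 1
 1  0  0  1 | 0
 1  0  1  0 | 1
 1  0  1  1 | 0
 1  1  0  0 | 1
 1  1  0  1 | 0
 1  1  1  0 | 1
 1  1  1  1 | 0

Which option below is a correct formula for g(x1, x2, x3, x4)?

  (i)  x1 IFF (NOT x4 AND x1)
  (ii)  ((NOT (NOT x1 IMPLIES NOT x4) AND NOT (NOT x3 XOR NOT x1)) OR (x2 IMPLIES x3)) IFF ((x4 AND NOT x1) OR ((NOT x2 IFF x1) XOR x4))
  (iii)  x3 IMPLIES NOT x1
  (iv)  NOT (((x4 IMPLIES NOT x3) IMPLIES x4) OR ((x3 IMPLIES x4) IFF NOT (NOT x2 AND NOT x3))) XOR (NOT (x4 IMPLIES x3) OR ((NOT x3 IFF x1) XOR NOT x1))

i

(ii) disagrees with g on (0,0,0,0) (formula → 0, table → 1); rule it out.
(iii) disagrees with g on (1,0,0,1) (formula → 1, table → 0); rule it out.
(iv) disagrees with g on (0,0,0,0) (formula → 0, table → 1); rule it out.
Only (i) survives; checking it on all 16 rows confirms it matches g.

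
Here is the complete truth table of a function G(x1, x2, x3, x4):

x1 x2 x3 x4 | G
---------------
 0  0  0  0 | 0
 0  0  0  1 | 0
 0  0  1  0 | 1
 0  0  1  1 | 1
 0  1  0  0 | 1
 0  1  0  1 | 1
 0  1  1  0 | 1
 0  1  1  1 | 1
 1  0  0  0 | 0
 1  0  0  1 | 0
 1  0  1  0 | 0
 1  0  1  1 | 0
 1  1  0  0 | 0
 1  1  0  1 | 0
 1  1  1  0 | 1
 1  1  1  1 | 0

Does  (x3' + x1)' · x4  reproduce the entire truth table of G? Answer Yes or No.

Check the formula against G row by row:
  x1=0, x2=0, x3=0, x4=0: formula gives 0, G = 0 ✓
  x1=0, x2=0, x3=0, x4=1: formula gives 0, G = 0 ✓
  x1=0, x2=0, x3=1, x4=0: formula gives 0, but G = 1 ✗
A single disagreement suffices: at (0,0,1,0) they differ, so the formula does not compute G.

No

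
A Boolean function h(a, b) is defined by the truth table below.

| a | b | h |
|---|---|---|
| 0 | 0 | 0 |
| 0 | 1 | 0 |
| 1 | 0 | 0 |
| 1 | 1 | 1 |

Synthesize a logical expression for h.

The output is 1 only when every input is 1 — the AND of all inputs.

h(a, b) = a AND b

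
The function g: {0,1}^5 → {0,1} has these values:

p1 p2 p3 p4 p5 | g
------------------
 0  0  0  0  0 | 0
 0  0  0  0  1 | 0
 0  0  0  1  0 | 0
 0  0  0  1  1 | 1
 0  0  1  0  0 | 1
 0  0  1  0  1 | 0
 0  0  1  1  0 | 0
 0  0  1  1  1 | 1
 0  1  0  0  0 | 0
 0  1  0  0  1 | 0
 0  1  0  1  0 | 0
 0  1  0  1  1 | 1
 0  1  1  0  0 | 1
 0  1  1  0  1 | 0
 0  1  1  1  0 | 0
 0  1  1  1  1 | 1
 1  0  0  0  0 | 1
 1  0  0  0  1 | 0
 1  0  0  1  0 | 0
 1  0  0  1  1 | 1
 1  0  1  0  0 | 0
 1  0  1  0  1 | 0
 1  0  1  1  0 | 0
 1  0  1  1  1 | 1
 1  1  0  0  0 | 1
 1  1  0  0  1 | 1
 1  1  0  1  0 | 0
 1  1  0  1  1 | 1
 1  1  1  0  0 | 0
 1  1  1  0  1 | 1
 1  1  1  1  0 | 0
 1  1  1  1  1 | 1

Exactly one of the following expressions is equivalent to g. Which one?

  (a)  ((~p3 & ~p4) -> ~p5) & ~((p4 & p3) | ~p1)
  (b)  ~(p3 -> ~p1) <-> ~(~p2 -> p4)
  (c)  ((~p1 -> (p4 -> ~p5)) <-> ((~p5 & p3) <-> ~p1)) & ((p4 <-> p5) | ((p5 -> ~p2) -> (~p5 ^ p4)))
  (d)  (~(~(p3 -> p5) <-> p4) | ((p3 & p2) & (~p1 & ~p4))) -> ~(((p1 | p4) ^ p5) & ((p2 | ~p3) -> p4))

c

(a): at (0,0,0,1,1) it gives 0, but g = 1 — eliminated.
(b): at (0,0,0,1,0) it gives 1, but g = 0 — eliminated.
(d): at (0,0,0,0,0) it gives 1, but g = 0 — eliminated.
Only (c) survives; checking it on all 32 rows confirms it matches g.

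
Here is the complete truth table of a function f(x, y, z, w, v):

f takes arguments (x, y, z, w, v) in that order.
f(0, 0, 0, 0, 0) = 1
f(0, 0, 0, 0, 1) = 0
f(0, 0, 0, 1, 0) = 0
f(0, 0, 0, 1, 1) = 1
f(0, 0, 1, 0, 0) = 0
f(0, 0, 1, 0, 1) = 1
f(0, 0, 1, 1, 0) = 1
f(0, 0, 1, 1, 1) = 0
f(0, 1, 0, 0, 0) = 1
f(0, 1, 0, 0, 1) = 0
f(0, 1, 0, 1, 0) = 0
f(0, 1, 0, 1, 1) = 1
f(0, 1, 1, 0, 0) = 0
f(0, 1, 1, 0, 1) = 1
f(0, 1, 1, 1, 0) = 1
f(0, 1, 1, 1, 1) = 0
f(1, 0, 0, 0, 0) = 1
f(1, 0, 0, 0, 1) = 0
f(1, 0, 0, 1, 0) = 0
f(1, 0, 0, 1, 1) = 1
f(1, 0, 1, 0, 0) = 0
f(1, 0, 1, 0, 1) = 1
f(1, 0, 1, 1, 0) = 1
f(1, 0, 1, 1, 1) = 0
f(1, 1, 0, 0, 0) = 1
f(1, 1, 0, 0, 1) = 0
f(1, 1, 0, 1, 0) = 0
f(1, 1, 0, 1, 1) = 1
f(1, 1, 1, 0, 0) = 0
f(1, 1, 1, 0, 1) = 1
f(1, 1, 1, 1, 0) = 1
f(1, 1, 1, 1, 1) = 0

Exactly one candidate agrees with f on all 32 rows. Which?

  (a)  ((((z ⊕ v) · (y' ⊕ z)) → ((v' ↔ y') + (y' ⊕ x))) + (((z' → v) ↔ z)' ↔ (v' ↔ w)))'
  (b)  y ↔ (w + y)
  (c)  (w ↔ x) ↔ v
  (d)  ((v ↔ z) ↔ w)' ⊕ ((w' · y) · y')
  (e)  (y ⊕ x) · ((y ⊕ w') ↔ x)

d

(a) disagrees with f on (0,0,0,0,0) (formula → 0, table → 1); rule it out.
(b) disagrees with f on (0,0,0,0,1) (formula → 1, table → 0); rule it out.
(c) disagrees with f on (0,0,0,0,0) (formula → 0, table → 1); rule it out.
(e) disagrees with f on (0,0,0,0,0) (formula → 0, table → 1); rule it out.
That leaves (d). Evaluating it on every row reproduces the table of f exactly.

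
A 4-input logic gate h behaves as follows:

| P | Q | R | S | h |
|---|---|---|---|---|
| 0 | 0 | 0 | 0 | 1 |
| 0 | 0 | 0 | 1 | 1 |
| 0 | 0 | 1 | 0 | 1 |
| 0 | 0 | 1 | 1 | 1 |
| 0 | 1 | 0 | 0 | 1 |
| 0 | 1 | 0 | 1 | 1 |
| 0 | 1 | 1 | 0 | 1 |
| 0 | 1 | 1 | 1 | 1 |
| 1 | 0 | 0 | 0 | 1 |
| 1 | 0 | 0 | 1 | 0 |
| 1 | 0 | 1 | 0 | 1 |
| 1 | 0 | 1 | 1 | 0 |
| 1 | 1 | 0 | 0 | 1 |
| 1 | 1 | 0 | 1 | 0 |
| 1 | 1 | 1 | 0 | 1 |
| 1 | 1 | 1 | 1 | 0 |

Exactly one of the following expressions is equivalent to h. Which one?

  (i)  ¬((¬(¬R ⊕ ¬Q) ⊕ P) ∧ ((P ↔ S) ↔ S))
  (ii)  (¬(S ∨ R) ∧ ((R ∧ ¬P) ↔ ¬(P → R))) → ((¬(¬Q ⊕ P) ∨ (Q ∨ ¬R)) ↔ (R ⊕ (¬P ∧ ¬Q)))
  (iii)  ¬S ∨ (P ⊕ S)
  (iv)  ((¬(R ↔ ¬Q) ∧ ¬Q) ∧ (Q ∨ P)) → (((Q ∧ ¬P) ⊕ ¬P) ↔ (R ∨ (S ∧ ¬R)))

iii

(i) disagrees with h on (1,0,0,1) (formula → 1, table → 0); rule it out.
(ii) disagrees with h on (0,1,0,0) (formula → 0, table → 1); rule it out.
(iv) disagrees with h on (1,0,1,1) (formula → 1, table → 0); rule it out.
(iii) is the remaining candidate, and it agrees with h on all 16 inputs.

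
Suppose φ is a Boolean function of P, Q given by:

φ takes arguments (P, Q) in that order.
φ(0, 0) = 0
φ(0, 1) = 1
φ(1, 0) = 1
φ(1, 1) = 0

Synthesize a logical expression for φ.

φ(P, Q) = P ⊕ Q

The output is 1 exactly when an odd number of inputs are 1 — the 2-way XOR (parity).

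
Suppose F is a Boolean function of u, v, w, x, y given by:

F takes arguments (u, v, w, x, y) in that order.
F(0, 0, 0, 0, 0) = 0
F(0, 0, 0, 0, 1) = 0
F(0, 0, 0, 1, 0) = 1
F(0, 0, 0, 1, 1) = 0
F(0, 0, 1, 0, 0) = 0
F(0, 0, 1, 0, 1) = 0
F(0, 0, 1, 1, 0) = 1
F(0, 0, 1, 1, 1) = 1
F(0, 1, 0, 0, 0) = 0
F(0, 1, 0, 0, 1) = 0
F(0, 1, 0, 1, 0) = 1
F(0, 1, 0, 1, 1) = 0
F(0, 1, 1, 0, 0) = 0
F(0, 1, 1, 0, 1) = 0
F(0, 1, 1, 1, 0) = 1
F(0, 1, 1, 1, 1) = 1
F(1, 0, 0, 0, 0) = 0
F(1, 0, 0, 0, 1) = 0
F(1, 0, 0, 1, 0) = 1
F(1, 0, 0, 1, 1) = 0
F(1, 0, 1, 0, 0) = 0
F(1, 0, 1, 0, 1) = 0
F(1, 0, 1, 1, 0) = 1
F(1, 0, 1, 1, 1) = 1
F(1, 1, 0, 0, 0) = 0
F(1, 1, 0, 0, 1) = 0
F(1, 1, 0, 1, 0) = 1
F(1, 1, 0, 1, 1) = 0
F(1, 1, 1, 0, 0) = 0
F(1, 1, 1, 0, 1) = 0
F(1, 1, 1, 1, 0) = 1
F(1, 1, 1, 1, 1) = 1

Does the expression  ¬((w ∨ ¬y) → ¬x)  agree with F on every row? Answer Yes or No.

Yes

Evaluate ¬((w ∨ ¬y) → ¬x) on each row and compare to F:
  u=0, v=0, w=0, x=0, y=0: formula gives 0, F = 0 ✓
  u=0, v=0, w=0, x=0, y=1: formula gives 0, F = 0 ✓
  u=0, v=0, w=0, x=1, y=0: formula gives 1, F = 1 ✓
  u=0, v=0, w=0, x=1, y=1: formula gives 0, F = 0 ✓
  …and likewise for the remaining 28 rows.
No disagreement on any input; they are logically equivalent.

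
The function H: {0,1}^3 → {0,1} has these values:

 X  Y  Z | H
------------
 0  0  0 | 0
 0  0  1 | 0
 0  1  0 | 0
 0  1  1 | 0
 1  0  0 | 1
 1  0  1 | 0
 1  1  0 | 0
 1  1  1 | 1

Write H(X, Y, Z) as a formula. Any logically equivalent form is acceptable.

H(X, Y, Z) = ((X & ~Y) & ~Z) | ((X & Y) & Z)

Collect the rows where H=1 — (1,0,0), (1,1,1) — and write one minterm per row: X·¬Y·¬Z, X·Y·Z. Their union (logical OR) reproduces the table exactly.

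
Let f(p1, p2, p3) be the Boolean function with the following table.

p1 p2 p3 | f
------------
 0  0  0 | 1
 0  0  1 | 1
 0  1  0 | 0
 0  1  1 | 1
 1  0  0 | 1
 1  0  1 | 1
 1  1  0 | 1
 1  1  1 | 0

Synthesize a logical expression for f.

There are just 2 zero rows: (0,1,0), (1,1,1). Their minterms are ¬p1·p2·¬p3, p1·p2·p3; the OR of those covers precisely the 0-outputs, and negating it yields f.

f(p1, p2, p3) = (((p1' · p2) · p3') + ((p1 · p2) · p3))'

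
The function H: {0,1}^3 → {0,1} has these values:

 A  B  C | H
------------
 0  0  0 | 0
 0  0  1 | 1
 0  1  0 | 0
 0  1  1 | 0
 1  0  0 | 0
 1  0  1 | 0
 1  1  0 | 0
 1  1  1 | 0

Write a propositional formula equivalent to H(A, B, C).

H(A, B, C) = (~A & ~B) & C

Only row (0,0,1) gives 1. That row's minterm ¬A·¬B·C is H directly.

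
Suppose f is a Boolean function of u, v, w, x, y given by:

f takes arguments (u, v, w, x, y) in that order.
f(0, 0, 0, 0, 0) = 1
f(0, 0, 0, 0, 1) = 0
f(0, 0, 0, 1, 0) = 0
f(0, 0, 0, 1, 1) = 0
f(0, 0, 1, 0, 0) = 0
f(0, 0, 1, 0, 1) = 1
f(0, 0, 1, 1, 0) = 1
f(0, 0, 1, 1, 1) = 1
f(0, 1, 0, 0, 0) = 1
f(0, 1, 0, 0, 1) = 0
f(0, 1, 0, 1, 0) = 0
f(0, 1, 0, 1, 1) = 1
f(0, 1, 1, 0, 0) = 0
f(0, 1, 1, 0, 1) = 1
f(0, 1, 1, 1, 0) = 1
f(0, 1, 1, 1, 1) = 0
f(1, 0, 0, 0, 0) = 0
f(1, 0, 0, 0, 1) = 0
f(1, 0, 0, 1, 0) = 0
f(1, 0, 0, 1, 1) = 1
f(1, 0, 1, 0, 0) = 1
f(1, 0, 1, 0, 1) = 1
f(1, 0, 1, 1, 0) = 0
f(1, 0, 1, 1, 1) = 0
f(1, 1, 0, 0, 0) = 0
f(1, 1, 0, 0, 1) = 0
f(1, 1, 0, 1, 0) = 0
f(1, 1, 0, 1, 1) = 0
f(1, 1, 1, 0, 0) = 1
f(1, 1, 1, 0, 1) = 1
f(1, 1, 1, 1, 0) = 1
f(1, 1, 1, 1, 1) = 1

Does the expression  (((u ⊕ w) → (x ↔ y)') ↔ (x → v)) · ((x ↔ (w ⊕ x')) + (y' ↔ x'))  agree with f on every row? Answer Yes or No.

Test each input against both f and the formula:
  u=0, v=0, w=0, x=0, y=0: formula gives 1, f = 1 ✓
  u=0, v=0, w=0, x=0, y=1: formula gives 0, f = 0 ✓
  u=0, v=0, w=0, x=1, y=0: formula gives 0, f = 0 ✓
  u=0, v=0, w=0, x=1, y=1: formula gives 0, f = 0 ✓
  …
  u=0, v=0, w=1, x=1, y=0: formula gives 0, but f = 1 ✗
A single disagreement suffices: at (0,0,1,1,0) they differ, so the formula does not compute f.

No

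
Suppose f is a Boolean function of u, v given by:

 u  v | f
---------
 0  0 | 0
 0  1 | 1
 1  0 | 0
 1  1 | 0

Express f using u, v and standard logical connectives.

1 only at (0,1): NOT u AND v.

f(u, v) = ¬u ∧ v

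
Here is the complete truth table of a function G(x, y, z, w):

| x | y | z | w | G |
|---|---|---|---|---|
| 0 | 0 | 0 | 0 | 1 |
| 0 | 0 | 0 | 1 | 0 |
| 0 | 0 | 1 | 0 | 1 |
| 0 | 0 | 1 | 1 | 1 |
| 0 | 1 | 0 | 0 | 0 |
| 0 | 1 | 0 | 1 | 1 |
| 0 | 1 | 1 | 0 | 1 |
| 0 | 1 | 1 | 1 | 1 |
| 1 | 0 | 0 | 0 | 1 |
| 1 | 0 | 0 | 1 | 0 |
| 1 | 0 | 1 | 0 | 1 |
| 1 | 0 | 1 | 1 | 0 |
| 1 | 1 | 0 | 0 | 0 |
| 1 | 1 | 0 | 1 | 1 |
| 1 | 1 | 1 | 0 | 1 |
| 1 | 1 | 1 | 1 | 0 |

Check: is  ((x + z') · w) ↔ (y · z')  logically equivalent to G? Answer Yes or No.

Yes

Evaluate ((x + z') · w) ↔ (y · z') on each row and compare to G:
  x=0, y=0, z=0, w=0: formula gives 1, G = 1 ✓
  x=0, y=0, z=0, w=1: formula gives 0, G = 0 ✓
  x=0, y=0, z=1, w=0: formula gives 1, G = 1 ✓
  x=0, y=0, z=1, w=1: formula gives 1, G = 1 ✓
  … (the remaining 12 rows also agree.)
No disagreement on any input; they are logically equivalent.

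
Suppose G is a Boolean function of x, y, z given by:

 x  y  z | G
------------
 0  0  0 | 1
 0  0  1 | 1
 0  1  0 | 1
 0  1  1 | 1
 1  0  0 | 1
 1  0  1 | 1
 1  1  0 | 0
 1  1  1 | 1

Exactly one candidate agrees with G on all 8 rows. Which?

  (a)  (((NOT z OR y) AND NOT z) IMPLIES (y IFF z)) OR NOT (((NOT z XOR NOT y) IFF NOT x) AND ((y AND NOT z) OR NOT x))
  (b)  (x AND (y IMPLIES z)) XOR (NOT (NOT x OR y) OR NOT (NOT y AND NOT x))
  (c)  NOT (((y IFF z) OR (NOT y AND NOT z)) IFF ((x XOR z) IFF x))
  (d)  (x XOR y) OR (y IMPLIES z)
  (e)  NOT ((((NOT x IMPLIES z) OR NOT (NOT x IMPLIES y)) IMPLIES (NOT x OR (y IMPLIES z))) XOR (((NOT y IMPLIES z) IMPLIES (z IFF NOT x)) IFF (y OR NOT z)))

(a) disagrees with G on (0,1,0) (formula → 0, table → 1); rule it out.
(b) disagrees with G on (0,0,0) (formula → 0, table → 1); rule it out.
(c) disagrees with G on (0,0,0) (formula → 0, table → 1); rule it out.
(e) disagrees with G on (0,0,1) (formula → 0, table → 1); rule it out.
That leaves (d). Evaluating it on every row reproduces the table of G exactly.

d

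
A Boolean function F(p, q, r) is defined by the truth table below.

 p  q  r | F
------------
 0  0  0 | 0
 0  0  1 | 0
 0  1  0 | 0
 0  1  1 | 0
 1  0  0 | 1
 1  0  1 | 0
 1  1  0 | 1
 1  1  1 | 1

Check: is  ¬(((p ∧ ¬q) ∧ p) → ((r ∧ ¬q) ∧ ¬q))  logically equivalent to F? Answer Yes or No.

Test each input against both F and the formula:
  p=0, q=0, r=0: formula gives 0, F = 0 ✓
  p=0, q=0, r=1: formula gives 0, F = 0 ✓
  p=0, q=1, r=0: formula gives 0, F = 0 ✓
  p=0, q=1, r=1: formula gives 0, F = 0 ✓
  p=1, q=0, r=0: formula gives 1, F = 1 ✓
  …
  p=1, q=1, r=0: formula gives 0, but F = 1 ✗
Since they disagree at (1,1,0), the expression is not a correct formula for F.

No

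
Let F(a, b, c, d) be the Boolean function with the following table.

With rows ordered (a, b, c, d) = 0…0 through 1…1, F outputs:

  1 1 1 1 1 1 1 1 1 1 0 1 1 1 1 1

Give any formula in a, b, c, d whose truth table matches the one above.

F is 0 on exactly one input, (1,0,1,0), whose minterm is a·¬b·c·¬d. So F is the negation of that single conjunction.

F(a, b, c, d) = not (((a and not b) and c) and not d)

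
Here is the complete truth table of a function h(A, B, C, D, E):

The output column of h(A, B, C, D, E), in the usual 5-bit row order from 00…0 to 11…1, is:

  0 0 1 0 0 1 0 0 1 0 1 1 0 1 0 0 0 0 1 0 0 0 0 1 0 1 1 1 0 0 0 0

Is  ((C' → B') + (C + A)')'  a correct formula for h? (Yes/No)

Test each input against both h and the formula:
  A=0, B=0, C=0, D=0, E=0: formula gives 0, h = 0 ✓
  A=0, B=0, C=0, D=0, E=1: formula gives 0, h = 0 ✓
  A=0, B=0, C=0, D=1, E=0: formula gives 0, but h = 1 ✗
Since they disagree at (0,0,0,1,0), the expression is not a correct formula for h.

No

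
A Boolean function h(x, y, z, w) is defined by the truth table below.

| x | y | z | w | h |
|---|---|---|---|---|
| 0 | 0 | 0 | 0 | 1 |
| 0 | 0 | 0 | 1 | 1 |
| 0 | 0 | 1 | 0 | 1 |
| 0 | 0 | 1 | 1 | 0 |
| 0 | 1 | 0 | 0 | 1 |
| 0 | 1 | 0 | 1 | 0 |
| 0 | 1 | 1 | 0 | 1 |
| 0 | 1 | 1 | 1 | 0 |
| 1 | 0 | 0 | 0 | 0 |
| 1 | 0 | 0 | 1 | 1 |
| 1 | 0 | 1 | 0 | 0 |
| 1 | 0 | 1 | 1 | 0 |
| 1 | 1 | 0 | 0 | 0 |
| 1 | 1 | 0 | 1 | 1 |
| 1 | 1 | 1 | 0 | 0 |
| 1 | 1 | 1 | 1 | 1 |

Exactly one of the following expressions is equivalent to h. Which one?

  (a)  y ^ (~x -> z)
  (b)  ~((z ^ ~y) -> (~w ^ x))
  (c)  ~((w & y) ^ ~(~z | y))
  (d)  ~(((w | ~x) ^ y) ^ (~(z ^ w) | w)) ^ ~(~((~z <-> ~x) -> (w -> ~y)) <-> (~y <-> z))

(a) disagrees with h on (0,0,0,0) (formula → 0, table → 1); rule it out.
(b) disagrees with h on (0,0,0,0) (formula → 0, table → 1); rule it out.
(c) disagrees with h on (0,0,1,0) (formula → 0, table → 1); rule it out.
(d) is the remaining candidate, and it agrees with h on all 16 inputs.

d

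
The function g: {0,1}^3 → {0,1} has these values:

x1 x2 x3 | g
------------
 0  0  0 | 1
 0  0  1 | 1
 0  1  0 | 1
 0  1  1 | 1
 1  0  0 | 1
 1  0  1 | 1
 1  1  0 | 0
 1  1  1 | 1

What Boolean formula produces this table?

g(x1, x2, x3) = ((x1 · x2) · x3')'

Only row (1,1,0) gives 0. So g is 1 everywhere except there — the complement of the minterm x1·x2·¬x3.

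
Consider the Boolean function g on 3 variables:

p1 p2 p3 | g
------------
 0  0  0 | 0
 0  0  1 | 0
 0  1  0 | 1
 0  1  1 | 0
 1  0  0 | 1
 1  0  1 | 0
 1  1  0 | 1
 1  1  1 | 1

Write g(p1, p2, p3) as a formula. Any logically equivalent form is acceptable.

The 1-rows are (0,1,0), (1,0,0), (1,1,0), (1,1,1). Each contributes one minterm — ¬p1·p2·¬p3; p1·¬p2·¬p3; p1·p2·¬p3; p1·p2·p3 — and their disjunction is a sum-of-products form of g.

g(p1, p2, p3) = ((((NOT p1 AND p2) AND NOT p3) OR ((p1 AND NOT p2) AND NOT p3)) OR ((p1 AND p2) AND NOT p3)) OR ((p1 AND p2) AND p3)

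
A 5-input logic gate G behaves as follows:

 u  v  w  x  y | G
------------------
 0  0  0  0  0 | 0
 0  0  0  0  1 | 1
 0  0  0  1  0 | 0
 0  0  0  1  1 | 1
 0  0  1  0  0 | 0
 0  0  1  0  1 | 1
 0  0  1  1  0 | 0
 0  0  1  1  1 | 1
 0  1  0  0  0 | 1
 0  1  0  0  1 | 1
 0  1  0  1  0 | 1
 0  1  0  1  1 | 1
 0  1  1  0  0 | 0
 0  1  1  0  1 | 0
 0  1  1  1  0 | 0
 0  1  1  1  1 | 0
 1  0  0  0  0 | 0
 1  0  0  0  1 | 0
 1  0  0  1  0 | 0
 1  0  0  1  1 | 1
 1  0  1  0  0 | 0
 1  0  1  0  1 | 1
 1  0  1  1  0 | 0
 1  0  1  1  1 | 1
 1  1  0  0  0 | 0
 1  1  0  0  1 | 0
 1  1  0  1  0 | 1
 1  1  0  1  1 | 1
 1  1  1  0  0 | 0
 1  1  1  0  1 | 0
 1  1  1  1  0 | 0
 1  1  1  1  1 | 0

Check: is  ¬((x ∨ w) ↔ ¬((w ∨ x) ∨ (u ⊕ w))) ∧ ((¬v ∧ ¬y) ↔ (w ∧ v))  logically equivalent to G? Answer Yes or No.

Test each input against both G and the formula:
  u=0, v=0, w=0, x=0, y=0: formula gives 0, G = 0 ✓
  u=0, v=0, w=0, x=0, y=1: formula gives 1, G = 1 ✓
  u=0, v=0, w=0, x=1, y=0: formula gives 0, G = 0 ✓
  u=0, v=0, w=0, x=1, y=1: formula gives 1, G = 1 ✓
  … (the remaining 28 rows also agree.)
No disagreement on any input; they are logically equivalent.

Yes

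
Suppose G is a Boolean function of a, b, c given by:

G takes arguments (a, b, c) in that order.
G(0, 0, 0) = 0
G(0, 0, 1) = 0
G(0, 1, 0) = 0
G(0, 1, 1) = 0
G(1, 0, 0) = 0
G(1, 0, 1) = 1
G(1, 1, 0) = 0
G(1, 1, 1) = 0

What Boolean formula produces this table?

Only row (1,0,1) gives 1. That row's minterm a·¬b·c is G directly.

G(a, b, c) = (a & ~b) & c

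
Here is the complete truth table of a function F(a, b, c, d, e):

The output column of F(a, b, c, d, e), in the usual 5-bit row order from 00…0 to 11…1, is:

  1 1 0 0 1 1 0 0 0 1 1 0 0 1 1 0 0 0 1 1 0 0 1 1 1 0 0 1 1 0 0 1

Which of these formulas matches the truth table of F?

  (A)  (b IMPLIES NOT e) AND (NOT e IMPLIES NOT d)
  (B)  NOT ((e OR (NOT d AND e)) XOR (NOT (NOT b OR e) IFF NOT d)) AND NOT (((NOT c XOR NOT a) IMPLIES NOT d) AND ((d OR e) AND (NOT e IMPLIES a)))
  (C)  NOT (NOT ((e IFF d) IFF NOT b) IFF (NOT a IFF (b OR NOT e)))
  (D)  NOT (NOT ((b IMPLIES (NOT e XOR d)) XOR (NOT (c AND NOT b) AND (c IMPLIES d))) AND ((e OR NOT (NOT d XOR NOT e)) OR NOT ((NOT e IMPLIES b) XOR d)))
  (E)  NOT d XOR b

(A) fails at (0,0,0,1,1): the formula yields 1, F is 0.
(B) fails at (0,0,0,0,1): the formula yields 0, F is 1.
(D) fails at (0,0,0,0,0): the formula yields 0, F is 1.
(E) fails at (0,1,0,0,1): the formula yields 0, F is 1.
(C) is the remaining candidate, and it agrees with F on all 32 inputs.

C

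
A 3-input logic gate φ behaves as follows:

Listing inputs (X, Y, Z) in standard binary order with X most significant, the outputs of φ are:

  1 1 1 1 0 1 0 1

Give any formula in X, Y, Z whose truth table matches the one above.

φ(X, Y, Z) = ~(((X & ~Y) & ~Z) | ((X & Y) & ~Z))

There are just 2 zero rows: (1,0,0), (1,1,0). Their minterms are X·¬Y·¬Z, X·Y·¬Z; the OR of those covers precisely the 0-outputs, and negating it yields φ.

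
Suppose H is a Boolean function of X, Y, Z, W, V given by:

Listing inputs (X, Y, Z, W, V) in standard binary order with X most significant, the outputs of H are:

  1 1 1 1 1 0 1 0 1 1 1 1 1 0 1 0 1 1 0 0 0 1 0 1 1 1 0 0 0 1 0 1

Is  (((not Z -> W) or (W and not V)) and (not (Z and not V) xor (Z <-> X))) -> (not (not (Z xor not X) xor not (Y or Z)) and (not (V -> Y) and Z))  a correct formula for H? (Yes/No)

Yes

Test each input against both H and the formula:
  X=0, Y=0, Z=0, W=0, V=0: formula gives 1, H = 1 ✓
  X=0, Y=0, Z=0, W=0, V=1: formula gives 1, H = 1 ✓
  X=0, Y=0, Z=0, W=1, V=0: formula gives 1, H = 1 ✓
  X=0, Y=0, Z=0, W=1, V=1: formula gives 1, H = 1 ✓
  … (the remaining 28 rows also agree.)
All 32 rows match — the expression computes H exactly.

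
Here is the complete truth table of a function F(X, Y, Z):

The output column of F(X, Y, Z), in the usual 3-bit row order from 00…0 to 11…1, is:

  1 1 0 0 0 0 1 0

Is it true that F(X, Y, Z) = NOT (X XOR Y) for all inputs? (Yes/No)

No

Test each input against both F and the formula:
  X=0, Y=0, Z=0: formula gives 1, F = 1 ✓
  X=0, Y=0, Z=1: formula gives 1, F = 1 ✓
  X=0, Y=1, Z=0: formula gives 0, F = 0 ✓
  X=0, Y=1, Z=1: formula gives 0, F = 0 ✓
  X=1, Y=0, Z=0: formula gives 0, F = 0 ✓
  …
  X=1, Y=1, Z=1: formula gives 1, but F = 0 ✗
Since they disagree at (1,1,1), the expression is not a correct formula for F.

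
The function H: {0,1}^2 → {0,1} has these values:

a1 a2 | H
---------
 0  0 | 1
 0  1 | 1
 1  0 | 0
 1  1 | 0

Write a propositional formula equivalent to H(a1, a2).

The output is the negation of a1.

H(a1, a2) = a1'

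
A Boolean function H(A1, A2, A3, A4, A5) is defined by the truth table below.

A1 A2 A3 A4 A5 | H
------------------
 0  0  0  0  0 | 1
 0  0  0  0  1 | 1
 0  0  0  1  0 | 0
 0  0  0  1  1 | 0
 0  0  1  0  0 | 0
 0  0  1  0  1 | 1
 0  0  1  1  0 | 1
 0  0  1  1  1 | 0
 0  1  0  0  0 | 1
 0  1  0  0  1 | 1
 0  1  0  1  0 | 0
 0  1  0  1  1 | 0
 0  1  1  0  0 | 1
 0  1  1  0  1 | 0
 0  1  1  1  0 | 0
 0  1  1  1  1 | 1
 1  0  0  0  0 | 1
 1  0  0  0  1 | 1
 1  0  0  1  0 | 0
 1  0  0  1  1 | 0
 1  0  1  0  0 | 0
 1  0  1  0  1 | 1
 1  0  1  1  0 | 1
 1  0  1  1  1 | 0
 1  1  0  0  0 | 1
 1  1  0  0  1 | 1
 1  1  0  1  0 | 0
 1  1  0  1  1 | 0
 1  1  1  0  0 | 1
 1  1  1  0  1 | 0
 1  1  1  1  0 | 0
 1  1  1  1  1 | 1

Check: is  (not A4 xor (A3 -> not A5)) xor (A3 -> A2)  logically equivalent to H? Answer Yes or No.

Test each input against both H and the formula:
  A1=0, A2=0, A3=0, A4=0, A5=0: formula gives 1, H = 1 ✓
  A1=0, A2=0, A3=0, A4=0, A5=1: formula gives 1, H = 1 ✓
  A1=0, A2=0, A3=0, A4=1, A5=0: formula gives 0, H = 0 ✓
  A1=0, A2=0, A3=0, A4=1, A5=1: formula gives 0, H = 0 ✓
  … (the remaining 28 rows also agree.)
All 32 rows match — the expression computes H exactly.

Yes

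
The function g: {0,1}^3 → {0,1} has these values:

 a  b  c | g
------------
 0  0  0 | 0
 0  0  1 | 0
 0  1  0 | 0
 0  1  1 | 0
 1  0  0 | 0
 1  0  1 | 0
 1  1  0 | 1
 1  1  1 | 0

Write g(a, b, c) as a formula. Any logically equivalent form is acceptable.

Only row (1,1,0) gives 1. That row's minterm a·b·¬c is g directly.

g(a, b, c) = (a · b) · c'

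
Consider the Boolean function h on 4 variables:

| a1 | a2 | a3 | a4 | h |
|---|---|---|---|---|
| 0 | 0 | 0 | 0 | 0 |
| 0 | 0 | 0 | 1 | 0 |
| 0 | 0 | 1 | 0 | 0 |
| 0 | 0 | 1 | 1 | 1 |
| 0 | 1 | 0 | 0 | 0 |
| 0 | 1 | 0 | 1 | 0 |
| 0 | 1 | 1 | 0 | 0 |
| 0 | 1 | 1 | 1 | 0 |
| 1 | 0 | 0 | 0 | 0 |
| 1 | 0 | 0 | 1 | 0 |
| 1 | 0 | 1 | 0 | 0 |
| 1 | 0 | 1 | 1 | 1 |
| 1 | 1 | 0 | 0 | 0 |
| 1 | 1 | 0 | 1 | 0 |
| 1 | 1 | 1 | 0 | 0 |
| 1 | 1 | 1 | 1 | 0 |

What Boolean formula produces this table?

h=1 on 2 inputs: (0,0,1,1), (1,0,1,1). Reading each as a conjunction of literals (¬a1·¬a2·a3·a4, a1·¬a2·a3·a4) and taking the OR gives the canonical DNF.

h(a1, a2, a3, a4) = (((NOT a1 AND NOT a2) AND a3) AND a4) OR (((a1 AND NOT a2) AND a3) AND a4)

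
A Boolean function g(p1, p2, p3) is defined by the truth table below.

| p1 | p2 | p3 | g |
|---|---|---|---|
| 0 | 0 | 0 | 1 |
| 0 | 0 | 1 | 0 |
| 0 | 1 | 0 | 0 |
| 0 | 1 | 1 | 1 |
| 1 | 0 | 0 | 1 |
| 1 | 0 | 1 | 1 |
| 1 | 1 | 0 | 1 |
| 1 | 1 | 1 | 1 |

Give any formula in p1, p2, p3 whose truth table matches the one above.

g is 0 on only 2 rows — (0,0,1), (0,1,0). Writing each as a minterm (¬p1·¬p2·p3, ¬p1·p2·¬p3) and OR-ing them characterizes exactly where g=0, so g is the negation of that disjunction.

g(p1, p2, p3) = ~(((~p1 & ~p2) & p3) | ((~p1 & p2) & ~p3))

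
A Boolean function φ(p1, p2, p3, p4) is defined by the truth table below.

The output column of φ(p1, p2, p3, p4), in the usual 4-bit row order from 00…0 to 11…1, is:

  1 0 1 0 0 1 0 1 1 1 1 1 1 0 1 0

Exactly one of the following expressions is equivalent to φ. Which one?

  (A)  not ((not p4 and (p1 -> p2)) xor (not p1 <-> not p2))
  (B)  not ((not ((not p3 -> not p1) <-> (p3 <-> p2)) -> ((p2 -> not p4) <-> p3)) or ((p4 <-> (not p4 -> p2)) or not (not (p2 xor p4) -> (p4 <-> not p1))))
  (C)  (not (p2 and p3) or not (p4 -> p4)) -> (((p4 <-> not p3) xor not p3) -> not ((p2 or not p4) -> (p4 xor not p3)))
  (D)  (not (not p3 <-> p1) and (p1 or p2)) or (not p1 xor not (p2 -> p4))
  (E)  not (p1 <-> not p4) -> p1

A

(B) fails at (0,0,0,0): the formula yields 0, φ is 1.
(C) fails at (0,0,0,0): the formula yields 0, φ is 1.
(D) fails at (0,0,0,1): the formula yields 1, φ is 0.
(E) fails at (0,0,0,0): the formula yields 0, φ is 1.
Only (A) survives; checking it on all 16 rows confirms it matches φ.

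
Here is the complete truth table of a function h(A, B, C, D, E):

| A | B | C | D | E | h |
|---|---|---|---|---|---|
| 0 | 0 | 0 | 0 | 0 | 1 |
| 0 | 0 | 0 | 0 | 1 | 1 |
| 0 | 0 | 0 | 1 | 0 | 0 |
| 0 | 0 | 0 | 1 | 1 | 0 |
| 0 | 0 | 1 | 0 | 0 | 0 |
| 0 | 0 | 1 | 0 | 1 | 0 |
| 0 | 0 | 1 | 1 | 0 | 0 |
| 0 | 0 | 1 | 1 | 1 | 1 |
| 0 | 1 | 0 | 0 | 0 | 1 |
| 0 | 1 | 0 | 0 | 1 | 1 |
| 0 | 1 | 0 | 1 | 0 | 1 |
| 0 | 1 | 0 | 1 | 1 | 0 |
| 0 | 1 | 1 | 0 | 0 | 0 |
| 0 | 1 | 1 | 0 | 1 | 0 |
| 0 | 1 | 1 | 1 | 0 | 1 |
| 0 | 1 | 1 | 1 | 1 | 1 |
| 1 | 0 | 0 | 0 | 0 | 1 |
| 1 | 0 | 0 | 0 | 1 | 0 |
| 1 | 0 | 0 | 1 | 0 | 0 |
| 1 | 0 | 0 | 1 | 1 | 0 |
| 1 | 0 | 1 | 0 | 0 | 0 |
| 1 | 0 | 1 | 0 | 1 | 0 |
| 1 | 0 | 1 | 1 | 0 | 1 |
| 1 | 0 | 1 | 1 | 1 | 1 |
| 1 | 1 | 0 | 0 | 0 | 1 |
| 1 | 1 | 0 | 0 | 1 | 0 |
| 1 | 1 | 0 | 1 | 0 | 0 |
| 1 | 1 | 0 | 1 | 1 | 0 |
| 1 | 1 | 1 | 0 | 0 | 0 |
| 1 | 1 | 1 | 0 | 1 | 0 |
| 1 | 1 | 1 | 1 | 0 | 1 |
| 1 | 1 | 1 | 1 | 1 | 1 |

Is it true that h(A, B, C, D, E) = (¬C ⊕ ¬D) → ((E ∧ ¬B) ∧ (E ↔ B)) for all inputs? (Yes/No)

Test each input against both h and the formula:
  A=0, B=0, C=0, D=0, E=0: formula gives 1, h = 1 ✓
  A=0, B=0, C=0, D=0, E=1: formula gives 1, h = 1 ✓
  A=0, B=0, C=0, D=1, E=0: formula gives 0, h = 0 ✓
  A=0, B=0, C=0, D=1, E=1: formula gives 0, h = 0 ✓
  …
  A=0, B=0, C=1, D=1, E=0: formula gives 1, but h = 0 ✗
Row (0,0,1,1,0) is a counterexample, so the formula is not equivalent to h.

No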